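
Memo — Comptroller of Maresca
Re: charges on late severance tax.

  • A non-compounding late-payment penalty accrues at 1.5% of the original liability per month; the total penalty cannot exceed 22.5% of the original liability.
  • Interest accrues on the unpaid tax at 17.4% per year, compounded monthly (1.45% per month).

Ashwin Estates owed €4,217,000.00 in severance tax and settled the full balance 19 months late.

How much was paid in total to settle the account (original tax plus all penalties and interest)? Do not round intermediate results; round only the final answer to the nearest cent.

€6,492,433.82

Penalty (uncapped): 19 × 1.5% × €4,217,000.00 = €1,201,845.00; cap = 22.5% × €4,217,000.00 = €948,825.00 → penalty = €948,825.00
Interest: €4,217,000.00 × ((1 + 0.0145)^19 − 1) = €4,217,000.00 × 0.3145859… = €1,326,608.8196…
Total = €4,217,000.00 + €948,825.0000 + €1,326,608.8196… = €6,492,433.82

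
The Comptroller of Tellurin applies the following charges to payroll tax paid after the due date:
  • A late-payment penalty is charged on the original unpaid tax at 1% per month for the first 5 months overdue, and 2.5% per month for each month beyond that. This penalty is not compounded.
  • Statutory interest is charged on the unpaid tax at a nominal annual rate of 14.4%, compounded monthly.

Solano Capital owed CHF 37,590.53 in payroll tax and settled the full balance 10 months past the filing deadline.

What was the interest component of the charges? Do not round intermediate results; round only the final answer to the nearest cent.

CHF 4,762.41

Interest (14.4%/yr ÷ 12 = 1.2%/month): CHF 37,590.53 × ((1 + 0.012)^10 − 1) = CHF 4,762.4111…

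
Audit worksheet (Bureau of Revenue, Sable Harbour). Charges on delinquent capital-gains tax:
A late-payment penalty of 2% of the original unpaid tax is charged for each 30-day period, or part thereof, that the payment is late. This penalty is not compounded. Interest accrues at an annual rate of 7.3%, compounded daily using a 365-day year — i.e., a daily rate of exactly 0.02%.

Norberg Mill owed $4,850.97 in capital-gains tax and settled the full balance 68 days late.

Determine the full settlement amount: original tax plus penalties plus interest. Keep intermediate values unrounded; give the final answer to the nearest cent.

Penalty periods: ⌈68/30⌉ = 3; penalty = 3 × 2% × $4,850.97 = $291.06…
Interest: $4,850.97 × ((1 + 0.0002)^68 − 1) = $4,850.97 × 0.01369152… = $66.4172…
Total = $4,850.97 + $291.0582 + $66.4172… = $5,208.45

$5,208.45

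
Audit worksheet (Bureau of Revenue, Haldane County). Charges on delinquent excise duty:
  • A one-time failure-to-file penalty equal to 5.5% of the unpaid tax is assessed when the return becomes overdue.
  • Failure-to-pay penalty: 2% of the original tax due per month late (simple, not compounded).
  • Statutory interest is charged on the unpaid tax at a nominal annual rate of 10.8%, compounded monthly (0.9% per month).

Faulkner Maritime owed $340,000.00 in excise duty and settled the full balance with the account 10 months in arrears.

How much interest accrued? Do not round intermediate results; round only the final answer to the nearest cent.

Interest: $340,000.00 × ((1 + 0.009)^10 − 1) = $340,000.00 × 0.0937339… = $31,869.5168…

$31,869.52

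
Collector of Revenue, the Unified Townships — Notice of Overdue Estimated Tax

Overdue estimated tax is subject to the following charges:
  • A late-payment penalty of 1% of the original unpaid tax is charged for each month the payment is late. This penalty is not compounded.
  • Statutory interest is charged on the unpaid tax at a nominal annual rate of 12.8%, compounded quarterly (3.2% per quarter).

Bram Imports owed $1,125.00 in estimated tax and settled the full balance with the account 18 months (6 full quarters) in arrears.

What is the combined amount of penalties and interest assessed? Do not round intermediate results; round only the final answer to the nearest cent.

Late-payment penalty = 1% × $1,125.00 × 18 mo = $202.50
Interest: $1,125.00 × ((1 + 0.032)^6 − 1) = $1,125.00 × 0.2080313… = $234.0352…
Penalties + interest = $202.5000 + $234.0352… = $436.54

$436.54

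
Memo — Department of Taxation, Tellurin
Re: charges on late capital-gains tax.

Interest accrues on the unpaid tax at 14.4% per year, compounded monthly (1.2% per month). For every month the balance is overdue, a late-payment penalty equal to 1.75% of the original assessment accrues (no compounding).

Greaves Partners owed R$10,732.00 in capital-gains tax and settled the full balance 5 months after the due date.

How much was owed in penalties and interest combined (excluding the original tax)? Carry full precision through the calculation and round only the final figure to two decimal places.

Late-payment penalty = 1.75% × R$10,732.00 × 5 mo = R$939.05
Interest: R$10,732.00 × ((1 + 0.012)^5 − 1) = R$10,732.00 × 0.0614574… = R$659.5606…
Penalties + interest = R$939.0500 + R$659.5606… = R$1,598.61

R$1,598.61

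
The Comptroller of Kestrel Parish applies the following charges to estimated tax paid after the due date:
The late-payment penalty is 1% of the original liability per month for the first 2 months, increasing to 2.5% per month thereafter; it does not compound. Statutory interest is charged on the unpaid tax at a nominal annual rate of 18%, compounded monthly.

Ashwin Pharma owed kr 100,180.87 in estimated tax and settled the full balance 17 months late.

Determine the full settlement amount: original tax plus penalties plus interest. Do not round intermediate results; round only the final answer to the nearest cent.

kr 168,606.44

Penalty, months 1–2: 2 × 1% × kr 100,180.87 = kr 2,003.62…
Penalty, months 3–17: 15 × 2.5% × kr 100,180.87 = kr 37,567.83…
Interest (18%/yr ÷ 12 = 1.5%/month): kr 100,180.87 × ((1 + 0.015)^17 − 1) = kr 28,854.1273…
Total = kr 100,180.87 + kr 39,571.4437… + kr 28,854.1273… = kr 168,606.44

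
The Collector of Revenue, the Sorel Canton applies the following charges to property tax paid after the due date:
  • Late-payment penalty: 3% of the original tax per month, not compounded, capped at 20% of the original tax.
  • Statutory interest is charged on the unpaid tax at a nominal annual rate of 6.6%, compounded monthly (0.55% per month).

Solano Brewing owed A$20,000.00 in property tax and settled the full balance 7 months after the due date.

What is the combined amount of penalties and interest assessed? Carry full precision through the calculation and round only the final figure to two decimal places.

A$4,782.82

Penalty (uncapped): 7 × 3% × A$20,000.00 = A$4,200.00; cap = 20% × A$20,000.00 = A$4,000.00 → penalty = A$4,000.00
Interest: A$20,000.00 × ((1 + 0.0055)^7 − 1) = A$20,000.00 × 0.0391411… = A$782.8221…
Penalties + interest = A$4,000.0000 + A$782.8221… = A$4,782.82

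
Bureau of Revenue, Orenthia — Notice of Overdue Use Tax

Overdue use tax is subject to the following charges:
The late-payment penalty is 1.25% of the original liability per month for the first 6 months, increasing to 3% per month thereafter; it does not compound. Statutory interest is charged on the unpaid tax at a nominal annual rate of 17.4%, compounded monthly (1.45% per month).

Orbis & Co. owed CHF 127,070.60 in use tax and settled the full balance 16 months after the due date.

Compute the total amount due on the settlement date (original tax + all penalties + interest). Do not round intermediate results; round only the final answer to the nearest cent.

Penalty, months 1–6: 6 × 1.25% × CHF 127,070.60 = CHF 9,530.30…
Penalty, months 7–16: 10 × 3% × CHF 127,070.60 = CHF 38,121.18
Interest: CHF 127,070.60 × ((1 + 0.0145)^16 − 1) = CHF 127,070.60 × 0.2590206… = CHF 32,913.8978…
Total = CHF 127,070.60 + CHF 47,651.4750 + CHF 32,913.8978… = CHF 207,635.97

CHF 207,635.97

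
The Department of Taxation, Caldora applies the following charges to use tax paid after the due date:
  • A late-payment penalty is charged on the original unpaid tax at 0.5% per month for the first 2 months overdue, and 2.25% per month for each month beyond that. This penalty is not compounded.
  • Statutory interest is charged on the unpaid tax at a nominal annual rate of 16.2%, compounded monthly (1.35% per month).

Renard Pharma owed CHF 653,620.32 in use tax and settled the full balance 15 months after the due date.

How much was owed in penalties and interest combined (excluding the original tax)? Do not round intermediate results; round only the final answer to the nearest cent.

Penalty, months 1–2: 2 × 0.5% × CHF 653,620.32 = CHF 6,536.20…
Penalty, months 3–15: 13 × 2.25% × CHF 653,620.32 = CHF 191,183.94…
Interest: CHF 653,620.32 × ((1 + 0.0135)^15 − 1) = CHF 653,620.32 × 0.2228024… = CHF 145,628.1999…
Penalties + interest = CHF 197,720.1468 + CHF 145,628.1999… = CHF 343,348.35

CHF 343,348.35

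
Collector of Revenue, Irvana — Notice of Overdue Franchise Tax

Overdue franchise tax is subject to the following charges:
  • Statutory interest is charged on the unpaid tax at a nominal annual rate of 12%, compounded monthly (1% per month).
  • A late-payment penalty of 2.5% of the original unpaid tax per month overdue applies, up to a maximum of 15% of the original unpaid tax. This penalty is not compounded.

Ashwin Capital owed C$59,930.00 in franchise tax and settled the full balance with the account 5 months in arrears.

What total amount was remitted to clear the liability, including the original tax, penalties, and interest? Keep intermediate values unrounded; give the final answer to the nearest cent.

C$70,478.28

Penalty: 5 × 2.5% × C$59,930.00 = C$7,491.25 (below the 15% cap of C$8,989.50)
Interest: C$59,930.00 × ((1 + 0.01)^5 − 1) = C$59,930.00 × 0.0510101… = C$3,057.0323…
Total = C$59,930.00 + C$7,491.2500 + C$3,057.0323… = C$70,478.28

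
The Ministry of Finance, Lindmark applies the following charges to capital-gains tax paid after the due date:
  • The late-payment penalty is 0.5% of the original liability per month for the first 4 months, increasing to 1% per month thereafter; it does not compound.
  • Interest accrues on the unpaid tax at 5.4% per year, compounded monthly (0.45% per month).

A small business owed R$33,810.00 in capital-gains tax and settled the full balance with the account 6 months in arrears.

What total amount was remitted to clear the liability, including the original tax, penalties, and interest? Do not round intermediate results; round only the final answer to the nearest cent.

Penalty, months 1–4: 4 × 0.5% × R$33,810.00 = R$676.20
Penalty, months 5–6: 2 × 1% × R$33,810.00 = R$676.20
Interest: R$33,810.00 × ((1 + 0.0045)^6 − 1) = R$33,810.00 × 0.0273056… = R$923.2016…
Total = R$33,810.00 + R$1,352.4000 + R$923.2016… = R$36,085.60

R$36,085.60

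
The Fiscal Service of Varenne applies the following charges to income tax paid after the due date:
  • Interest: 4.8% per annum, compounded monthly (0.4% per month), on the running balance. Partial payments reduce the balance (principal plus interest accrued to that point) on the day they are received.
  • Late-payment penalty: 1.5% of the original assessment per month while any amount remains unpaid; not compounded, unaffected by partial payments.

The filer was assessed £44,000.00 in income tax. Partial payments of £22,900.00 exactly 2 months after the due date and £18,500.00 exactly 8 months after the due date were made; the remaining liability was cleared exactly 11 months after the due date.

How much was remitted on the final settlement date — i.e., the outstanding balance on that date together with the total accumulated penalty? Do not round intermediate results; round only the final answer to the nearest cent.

£10,774.58

Balance at month 2: £44,000.0000 × (1 + 0.004)^2 = £44,352.7040
After £22,900.00 payment: £44,352.7040 − £22,900.00 = £21,452.7040
Balance at month 8: £21,452.7040 × (1 + 0.004)^6 = £21,972.7451…
After £18,500.00 payment: £21,972.7451… − £18,500.00 = £3,472.7451…
Balance at month 11: £3,472.7451… × (1 + 0.004)^3 = £3,514.5849…
Penalty: 11 × 1.5% × £44,000.00 = £7,260.00
Final settlement = outstanding balance + penalty = £3,514.5849… + £7,260.00 = £10,774.58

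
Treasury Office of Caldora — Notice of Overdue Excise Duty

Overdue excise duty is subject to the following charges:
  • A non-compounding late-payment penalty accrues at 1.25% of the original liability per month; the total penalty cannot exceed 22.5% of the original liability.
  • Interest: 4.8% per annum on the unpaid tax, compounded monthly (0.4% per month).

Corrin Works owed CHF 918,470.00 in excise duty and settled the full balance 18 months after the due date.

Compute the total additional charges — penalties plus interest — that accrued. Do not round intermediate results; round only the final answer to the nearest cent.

CHF 275,082.70

Penalty (uncapped): 18 × 1.25% × CHF 918,470.00 = CHF 206,655.75; cap = 22.5% × CHF 918,470.00 = CHF 206,655.75 → penalty = CHF 206,655.75
Interest: CHF 918,470.00 × ((1 + 0.004)^18 − 1) = CHF 918,470.00 × 0.0745010… = CHF 68,426.9484…
Penalties + interest = CHF 206,655.7500 + CHF 68,426.9484… = CHF 275,082.70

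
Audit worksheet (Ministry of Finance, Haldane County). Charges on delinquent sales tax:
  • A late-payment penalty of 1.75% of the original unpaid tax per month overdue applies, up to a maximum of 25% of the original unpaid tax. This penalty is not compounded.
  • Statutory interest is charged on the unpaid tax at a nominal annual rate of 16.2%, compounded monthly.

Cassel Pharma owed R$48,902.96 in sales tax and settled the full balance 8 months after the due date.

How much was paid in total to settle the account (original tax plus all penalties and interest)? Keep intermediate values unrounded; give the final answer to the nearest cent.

Penalty: 8 × 1.75% × R$48,902.96 = R$6,846.41… (below the 25% cap of R$12,225.74)
Interest (16.2%/yr ÷ 12 = 1.35%/month): R$48,902.96 × ((1 + 0.0135)^8 − 1) = R$5,537.9243…
Total = R$48,902.96 + R$6,846.4144 + R$5,537.9243… = R$61,287.30

R$61,287.30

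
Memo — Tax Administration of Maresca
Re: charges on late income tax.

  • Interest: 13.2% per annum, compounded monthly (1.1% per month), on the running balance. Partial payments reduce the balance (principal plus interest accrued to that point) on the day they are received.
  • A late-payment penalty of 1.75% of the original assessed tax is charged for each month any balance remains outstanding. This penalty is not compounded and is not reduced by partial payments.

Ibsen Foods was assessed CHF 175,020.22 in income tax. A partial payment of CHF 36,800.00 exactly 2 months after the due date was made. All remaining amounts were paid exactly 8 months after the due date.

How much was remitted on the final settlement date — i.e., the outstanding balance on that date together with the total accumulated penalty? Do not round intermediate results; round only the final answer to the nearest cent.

Balance at month 2: CHF 175,020.2200 × (1 + 0.011)^2 = CHF 178,891.8423…
After CHF 36,800.00 payment: CHF 178,891.8423… − CHF 36,800.00 = CHF 142,091.8423…
Balance at month 8: CHF 142,091.8423… × (1 + 0.011)^6 = CHF 151,731.6144…
Penalty: 8 × 1.75% × CHF 175,020.22 = CHF 24,502.83…
Final settlement = outstanding balance + penalty = CHF 151,731.6144… + CHF 24,502.83… = CHF 176,234.45

CHF 176,234.45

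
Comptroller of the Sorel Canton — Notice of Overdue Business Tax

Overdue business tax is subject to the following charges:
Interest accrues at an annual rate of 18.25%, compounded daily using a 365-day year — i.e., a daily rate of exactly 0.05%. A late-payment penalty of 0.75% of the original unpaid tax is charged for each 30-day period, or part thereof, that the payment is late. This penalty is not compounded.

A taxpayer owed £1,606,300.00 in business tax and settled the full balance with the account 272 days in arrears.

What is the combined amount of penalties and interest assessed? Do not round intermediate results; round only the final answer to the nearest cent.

£354,418.78

Penalty periods: ⌈272/30⌉ = 10; penalty = 10 × 0.75% × £1,606,300.00 = £120,472.50
Interest: £1,606,300.00 × ((1 + 0.0005)^272 − 1) = £1,606,300.00 × 0.14564295… = £233,946.2771…
Penalties + interest = £120,472.5000 + £233,946.2771… = £354,418.78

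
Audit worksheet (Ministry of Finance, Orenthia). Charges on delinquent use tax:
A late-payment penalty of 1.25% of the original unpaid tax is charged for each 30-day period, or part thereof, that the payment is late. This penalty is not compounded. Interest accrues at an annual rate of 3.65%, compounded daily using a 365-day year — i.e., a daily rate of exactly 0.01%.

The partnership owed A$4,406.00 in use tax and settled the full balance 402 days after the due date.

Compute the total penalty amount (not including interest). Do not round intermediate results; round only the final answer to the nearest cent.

A$771.05

Penalty periods: ⌈402/30⌉ = 14; penalty = 14 × 1.25% × A$4,406.00 = A$771.05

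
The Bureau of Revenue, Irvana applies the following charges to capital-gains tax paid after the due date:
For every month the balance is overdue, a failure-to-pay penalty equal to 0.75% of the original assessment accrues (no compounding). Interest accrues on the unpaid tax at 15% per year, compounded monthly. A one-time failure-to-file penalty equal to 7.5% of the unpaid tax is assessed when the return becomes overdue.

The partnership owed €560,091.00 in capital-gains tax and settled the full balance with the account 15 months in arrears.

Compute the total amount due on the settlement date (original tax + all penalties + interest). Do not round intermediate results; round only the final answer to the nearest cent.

€779,831.04

Failure-to-file penalty: 7.5% × €560,091.00 = €42,006.83…
Failure-to-pay penalty: 15 × 0.75% × €560,091.00 = €63,010.24…
Interest (15%/yr ÷ 12 = 1.25%/month): €560,091.00 × ((1 + 0.0125)^15 − 1) = €114,722.9819…
Total = €560,091.00 + €105,017.0625 + €114,722.9819… = €779,831.04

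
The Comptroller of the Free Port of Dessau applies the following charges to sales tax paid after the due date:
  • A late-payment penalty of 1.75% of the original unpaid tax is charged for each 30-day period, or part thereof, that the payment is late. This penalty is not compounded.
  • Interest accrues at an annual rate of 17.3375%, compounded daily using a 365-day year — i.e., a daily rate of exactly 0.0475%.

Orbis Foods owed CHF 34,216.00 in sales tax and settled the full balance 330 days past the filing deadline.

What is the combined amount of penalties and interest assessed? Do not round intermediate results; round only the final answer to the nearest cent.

Penalty periods: ⌈330/30⌉ = 11; penalty = 11 × 1.75% × CHF 34,216.00 = CHF 6,586.58
Interest: CHF 34,216.00 × ((1 + 0.000475)^330 − 1) = CHF 34,216.00 × 0.16965962… = CHF 5,805.0736…
Penalties + interest = CHF 6,586.5800 + CHF 5,805.0736… = CHF 12,391.65

CHF 12,391.65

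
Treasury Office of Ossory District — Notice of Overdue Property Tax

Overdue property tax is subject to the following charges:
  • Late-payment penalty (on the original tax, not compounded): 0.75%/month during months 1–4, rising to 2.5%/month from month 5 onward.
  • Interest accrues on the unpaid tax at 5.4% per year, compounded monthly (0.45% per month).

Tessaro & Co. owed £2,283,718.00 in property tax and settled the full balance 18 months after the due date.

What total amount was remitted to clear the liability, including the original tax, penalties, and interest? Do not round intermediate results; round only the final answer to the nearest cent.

Penalty, months 1–4: 4 × 0.75% × £2,283,718.00 = £68,511.54
Penalty, months 5–18: 14 × 2.5% × £2,283,718.00 = £799,301.30
Interest: £2,283,718.00 × ((1 + 0.0045)^18 − 1) = £2,283,718.00 × 0.0841739… = £192,229.4020…
Total = £2,283,718.00 + £867,812.8400 + £192,229.4020… = £3,343,760.24

£3,343,760.24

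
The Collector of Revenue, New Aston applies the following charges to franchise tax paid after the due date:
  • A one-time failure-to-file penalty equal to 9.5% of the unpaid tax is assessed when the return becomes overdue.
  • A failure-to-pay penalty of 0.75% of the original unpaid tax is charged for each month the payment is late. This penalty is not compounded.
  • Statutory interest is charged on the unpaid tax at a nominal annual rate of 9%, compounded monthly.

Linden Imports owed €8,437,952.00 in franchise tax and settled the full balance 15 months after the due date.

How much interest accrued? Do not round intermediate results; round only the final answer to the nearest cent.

Interest (9%/yr ÷ 12 = 0.75%/month): €8,437,952.00 × ((1 + 0.0075)^15 − 1) = €1,000,762.9972…

€1,000,763.00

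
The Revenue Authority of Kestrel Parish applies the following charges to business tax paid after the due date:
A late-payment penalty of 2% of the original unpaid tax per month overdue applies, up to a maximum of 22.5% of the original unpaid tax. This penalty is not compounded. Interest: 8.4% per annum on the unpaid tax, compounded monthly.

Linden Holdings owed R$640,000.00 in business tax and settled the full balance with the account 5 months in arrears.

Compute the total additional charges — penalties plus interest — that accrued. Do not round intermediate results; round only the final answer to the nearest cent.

Penalty: 5 × 2% × R$640,000.00 = R$64,000.00 (below the 22.5% cap of R$144,000.00)
Interest (8.4%/yr ÷ 12 = 0.7%/month): R$640,000.00 × ((1 + 0.007)^5 − 1) = R$22,715.8029…
Penalties + interest = R$64,000.0000 + R$22,715.8029… = R$86,715.80

R$86,715.80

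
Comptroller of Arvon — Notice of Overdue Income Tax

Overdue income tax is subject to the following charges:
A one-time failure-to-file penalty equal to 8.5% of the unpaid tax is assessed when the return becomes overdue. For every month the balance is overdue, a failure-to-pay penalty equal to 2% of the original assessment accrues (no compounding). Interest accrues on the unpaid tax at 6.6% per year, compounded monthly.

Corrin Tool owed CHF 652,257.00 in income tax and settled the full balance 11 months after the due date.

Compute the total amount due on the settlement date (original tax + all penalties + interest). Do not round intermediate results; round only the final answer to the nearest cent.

CHF 891,760.23

Failure-to-file penalty: 8.5% × CHF 652,257.00 = CHF 55,441.85…
Failure-to-pay penalty: 11 × 2% × CHF 652,257.00 = CHF 143,496.54
Interest (6.6%/yr ÷ 12 = 0.55%/month): CHF 652,257.00 × ((1 + 0.0055)^11 − 1) = CHF 40,564.8452…
Total = CHF 652,257.00 + CHF 198,938.3850 + CHF 40,564.8452… = CHF 891,760.23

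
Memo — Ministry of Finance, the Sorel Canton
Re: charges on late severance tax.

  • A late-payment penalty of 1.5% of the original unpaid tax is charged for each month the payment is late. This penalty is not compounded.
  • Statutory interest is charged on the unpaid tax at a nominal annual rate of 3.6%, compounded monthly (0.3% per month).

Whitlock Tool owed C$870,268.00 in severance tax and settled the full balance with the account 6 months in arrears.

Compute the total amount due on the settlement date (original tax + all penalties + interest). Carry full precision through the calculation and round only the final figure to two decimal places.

C$964,374.90

Late-payment penalty = 1.5% × C$870,268.00 × 6 mo = C$78,324.12
Interest: C$870,268.00 × ((1 + 0.003)^6 − 1) = C$870,268.00 × 0.0181355… = C$15,782.7812…
Total = C$870,268.00 + C$78,324.1200 + C$15,782.7812… = C$964,374.90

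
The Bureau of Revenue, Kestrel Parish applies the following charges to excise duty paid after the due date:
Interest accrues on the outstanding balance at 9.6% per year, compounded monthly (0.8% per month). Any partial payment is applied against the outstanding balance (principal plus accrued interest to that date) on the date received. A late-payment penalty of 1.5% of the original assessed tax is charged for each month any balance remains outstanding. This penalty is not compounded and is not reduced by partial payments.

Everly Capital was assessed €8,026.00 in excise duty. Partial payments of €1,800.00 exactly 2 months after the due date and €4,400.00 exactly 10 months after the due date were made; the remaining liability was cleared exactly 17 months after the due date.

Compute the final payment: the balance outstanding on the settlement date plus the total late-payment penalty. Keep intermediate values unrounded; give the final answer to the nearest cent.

Balance at month 2: €8,026.0000 × (1 + 0.008)^2 = €8,154.9297…
After €1,800.00 payment: €8,154.9297… − €1,800.00 = €6,354.9297…
Balance at month 10: €6,354.9297… × (1 + 0.008)^8 = €6,773.2172…
After €4,400.00 payment: €6,773.2172… − €4,400.00 = €2,373.2172…
Balance at month 17: €2,373.2172… × (1 + 0.008)^7 = €2,509.3499…
Penalty: 17 × 1.5% × €8,026.00 = €2,046.63
Final settlement = outstanding balance + penalty = €2,509.3499… + €2,046.63 = €4,555.98

€4,555.98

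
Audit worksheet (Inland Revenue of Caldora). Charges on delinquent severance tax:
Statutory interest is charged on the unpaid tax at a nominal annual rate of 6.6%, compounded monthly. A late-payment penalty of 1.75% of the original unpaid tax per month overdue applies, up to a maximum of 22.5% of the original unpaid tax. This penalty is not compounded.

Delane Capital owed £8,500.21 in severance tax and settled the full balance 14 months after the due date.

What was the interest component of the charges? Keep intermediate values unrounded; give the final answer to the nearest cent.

Interest (6.6%/yr ÷ 12 = 0.55%/month): £8,500.21 × ((1 + 0.0055)^14 − 1) = £678.4378…

£678.44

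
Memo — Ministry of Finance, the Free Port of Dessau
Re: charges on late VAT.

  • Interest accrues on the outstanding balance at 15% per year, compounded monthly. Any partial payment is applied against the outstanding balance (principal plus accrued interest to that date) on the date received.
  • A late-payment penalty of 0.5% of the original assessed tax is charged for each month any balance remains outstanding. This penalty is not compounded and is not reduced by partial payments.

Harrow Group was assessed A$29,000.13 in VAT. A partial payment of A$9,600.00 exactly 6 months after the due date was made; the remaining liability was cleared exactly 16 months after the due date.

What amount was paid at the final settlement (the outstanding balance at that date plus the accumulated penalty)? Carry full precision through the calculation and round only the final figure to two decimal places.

A$26,827.17

Monthly rate = 15% ÷ 12 = 1.25%
Balance at month 6: A$29,000.1300 × (1 + 0.0125)^6 = A$31,244.2523…
After A$9,600.00 payment: A$31,244.2523… − A$9,600.00 = A$21,644.2523…
Balance at month 16: A$21,644.2523… × (1 + 0.0125)^10 = A$24,507.1555…
Penalty: 16 × 0.5% × A$29,000.13 = A$2,320.01…
Final settlement = outstanding balance + penalty = A$24,507.1555… + A$2,320.01… = A$26,827.17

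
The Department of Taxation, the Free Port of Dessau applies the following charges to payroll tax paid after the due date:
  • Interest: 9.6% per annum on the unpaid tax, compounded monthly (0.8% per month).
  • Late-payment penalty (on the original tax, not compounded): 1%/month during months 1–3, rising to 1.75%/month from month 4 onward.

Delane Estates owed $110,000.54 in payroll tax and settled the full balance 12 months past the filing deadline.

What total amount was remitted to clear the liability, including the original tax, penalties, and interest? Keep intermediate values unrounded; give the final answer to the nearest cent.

Penalty, months 1–3: 3 × 1% × $110,000.54 = $3,300.02…
Penalty, months 4–12: 9 × 1.75% × $110,000.54 = $17,325.09…
Interest: $110,000.54 × ((1 + 0.008)^12 − 1) = $110,000.54 × 0.1003387… = $11,037.3105…
Total = $110,000.54 + $20,625.1013… + $11,037.3105… = $141,662.95

$141,662.95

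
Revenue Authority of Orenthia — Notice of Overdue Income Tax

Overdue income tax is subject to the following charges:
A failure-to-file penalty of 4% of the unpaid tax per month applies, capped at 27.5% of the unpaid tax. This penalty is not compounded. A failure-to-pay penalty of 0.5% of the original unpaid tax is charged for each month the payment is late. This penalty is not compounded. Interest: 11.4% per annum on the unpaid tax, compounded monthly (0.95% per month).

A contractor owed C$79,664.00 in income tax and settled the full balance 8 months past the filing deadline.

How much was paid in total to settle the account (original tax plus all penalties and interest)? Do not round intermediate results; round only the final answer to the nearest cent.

Failure-to-file: 8 × 4% × C$79,664.00 = C$25,492.48, capped at 27.5% × C$79,664.00 = C$21,907.60
Failure-to-pay penalty: 8 × 0.5% × C$79,664.00 = C$3,186.56
Interest: C$79,664.00 × ((1 + 0.0095)^8 − 1) = C$79,664.00 × 0.0785756… = C$6,259.6456…
Total = C$79,664.00 + C$25,094.1600 + C$6,259.6456… = C$111,017.81

C$111,017.81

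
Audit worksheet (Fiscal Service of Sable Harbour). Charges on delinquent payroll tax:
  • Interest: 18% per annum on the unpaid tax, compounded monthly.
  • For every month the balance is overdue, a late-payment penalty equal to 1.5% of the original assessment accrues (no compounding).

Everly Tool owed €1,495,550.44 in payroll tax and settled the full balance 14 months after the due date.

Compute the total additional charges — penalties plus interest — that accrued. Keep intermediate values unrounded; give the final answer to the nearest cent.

Late-payment penalty: 14 × 1.5% × €1,495,550.44 = €314,065.59…
Interest (18%/yr ÷ 12 = 1.5%/month): €1,495,550.44 × ((1 + 0.015)^14 − 1) = €346,602.3850…
Penalties + interest = €314,065.5924 + €346,602.3850… = €660,667.98

€660,667.98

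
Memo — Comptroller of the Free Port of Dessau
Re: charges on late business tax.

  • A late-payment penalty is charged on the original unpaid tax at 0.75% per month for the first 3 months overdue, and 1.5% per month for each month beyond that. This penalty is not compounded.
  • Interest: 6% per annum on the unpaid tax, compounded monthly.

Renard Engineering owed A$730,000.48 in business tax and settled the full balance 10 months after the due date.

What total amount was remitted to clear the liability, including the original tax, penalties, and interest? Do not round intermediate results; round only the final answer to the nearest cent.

Penalty, months 1–3: 3 × 0.75% × A$730,000.48 = A$16,425.01…
Penalty, months 4–10: 7 × 1.5% × A$730,000.48 = A$76,650.05…
Interest (6%/yr ÷ 12 = 0.5%/month): A$730,000.48 × ((1 + 0.005)^10 − 1) = A$37,332.3209…
Total = A$730,000.48 + A$93,075.0612 + A$37,332.3209… = A$860,407.86

A$860,407.86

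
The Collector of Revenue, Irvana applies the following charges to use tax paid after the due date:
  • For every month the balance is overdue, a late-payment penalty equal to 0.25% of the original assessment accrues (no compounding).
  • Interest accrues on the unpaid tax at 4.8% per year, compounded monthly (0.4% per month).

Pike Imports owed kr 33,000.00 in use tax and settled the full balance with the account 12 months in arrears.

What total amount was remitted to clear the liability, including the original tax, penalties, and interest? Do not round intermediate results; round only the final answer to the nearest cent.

kr 35,609.32

Late-payment penalty: 12 × 0.25% × kr 33,000.00 = kr 990.00
Interest: kr 33,000.00 × ((1 + 0.004)^12 − 1) = kr 33,000.00 × 0.0490702… = kr 1,619.3168…
Total = kr 33,000.00 + kr 990.0000 + kr 1,619.3168… = kr 35,609.32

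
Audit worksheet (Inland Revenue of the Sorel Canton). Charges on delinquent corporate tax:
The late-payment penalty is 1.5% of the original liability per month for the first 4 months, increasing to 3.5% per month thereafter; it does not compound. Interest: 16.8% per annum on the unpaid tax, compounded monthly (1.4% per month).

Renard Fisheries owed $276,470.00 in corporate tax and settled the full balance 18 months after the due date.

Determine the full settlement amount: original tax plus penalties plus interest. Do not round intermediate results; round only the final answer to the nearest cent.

$507,142.58

Penalty, months 1–4: 4 × 1.5% × $276,470.00 = $16,588.20
Penalty, months 5–18: 14 × 3.5% × $276,470.00 = $135,470.30
Interest: $276,470.00 × ((1 + 0.014)^18 − 1) = $276,470.00 × 0.2843494… = $78,614.0809…
Total = $276,470.00 + $152,058.5000 + $78,614.0809… = $507,142.58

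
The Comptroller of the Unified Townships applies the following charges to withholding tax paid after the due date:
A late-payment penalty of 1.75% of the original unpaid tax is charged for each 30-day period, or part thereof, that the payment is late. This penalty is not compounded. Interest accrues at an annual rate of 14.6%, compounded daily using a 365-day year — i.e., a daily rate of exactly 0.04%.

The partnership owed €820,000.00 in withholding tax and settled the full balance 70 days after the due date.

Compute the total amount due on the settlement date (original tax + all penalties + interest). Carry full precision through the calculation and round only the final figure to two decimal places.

Penalty periods: ⌈70/30⌉ = 3; penalty = 3 × 1.75% × €820,000.00 = €43,050.00
Interest: €820,000.00 × ((1 + 0.0004)^70 − 1) = €820,000.00 × 0.02838993… = €23,279.7401…
Total = €820,000.00 + €43,050.0000 + €23,279.7401… = €886,329.74

€886,329.74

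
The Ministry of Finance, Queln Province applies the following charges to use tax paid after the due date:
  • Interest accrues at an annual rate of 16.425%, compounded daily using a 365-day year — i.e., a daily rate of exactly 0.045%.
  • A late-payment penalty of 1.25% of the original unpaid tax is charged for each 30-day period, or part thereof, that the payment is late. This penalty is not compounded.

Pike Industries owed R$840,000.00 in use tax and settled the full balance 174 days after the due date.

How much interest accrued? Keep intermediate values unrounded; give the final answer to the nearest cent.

Interest: R$840,000.00 × ((1 + 0.00045)^174 − 1) = R$840,000.00 × 0.08142800… = R$68,399.5180…

R$68,399.52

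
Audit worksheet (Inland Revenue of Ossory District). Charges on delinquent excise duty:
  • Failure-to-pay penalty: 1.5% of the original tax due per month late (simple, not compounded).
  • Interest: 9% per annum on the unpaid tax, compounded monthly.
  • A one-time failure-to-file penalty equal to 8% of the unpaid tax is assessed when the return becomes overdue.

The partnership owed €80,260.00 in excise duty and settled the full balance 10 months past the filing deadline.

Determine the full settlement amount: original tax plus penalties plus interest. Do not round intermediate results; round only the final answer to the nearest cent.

Failure-to-file penalty: 8% × €80,260.00 = €6,420.80
Failure-to-pay penalty = 1.5% × €80,260.00 × 10 mo = €12,039.00
Interest (9%/yr ÷ 12 = 0.75%/month): €80,260.00 × ((1 + 0.0075)^10 − 1) = €6,226.7751…
Total = €80,260.00 + €18,459.8000 + €6,226.7751… = €104,946.58

€104,946.58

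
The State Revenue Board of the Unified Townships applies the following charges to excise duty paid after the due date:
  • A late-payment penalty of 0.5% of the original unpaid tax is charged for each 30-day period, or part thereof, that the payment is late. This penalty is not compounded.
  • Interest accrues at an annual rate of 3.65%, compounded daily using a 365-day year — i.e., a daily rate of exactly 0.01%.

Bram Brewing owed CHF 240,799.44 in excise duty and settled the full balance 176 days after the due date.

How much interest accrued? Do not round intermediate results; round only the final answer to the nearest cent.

CHF 4,275.37

Interest: CHF 240,799.44 × ((1 + 0.0001)^176 − 1) = CHF 240,799.44 × 0.01775490… = CHF 4,275.3693…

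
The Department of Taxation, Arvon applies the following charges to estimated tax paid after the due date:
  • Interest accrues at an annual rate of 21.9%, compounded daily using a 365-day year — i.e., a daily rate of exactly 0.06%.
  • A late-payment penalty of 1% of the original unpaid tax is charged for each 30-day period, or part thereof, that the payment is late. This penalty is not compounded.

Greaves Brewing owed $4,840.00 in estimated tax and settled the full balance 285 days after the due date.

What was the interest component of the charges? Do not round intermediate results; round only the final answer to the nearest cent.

$902.32

Interest: $4,840.00 × ((1 + 0.0006)^285 − 1) = $4,840.00 × 0.18642991… = $902.3208…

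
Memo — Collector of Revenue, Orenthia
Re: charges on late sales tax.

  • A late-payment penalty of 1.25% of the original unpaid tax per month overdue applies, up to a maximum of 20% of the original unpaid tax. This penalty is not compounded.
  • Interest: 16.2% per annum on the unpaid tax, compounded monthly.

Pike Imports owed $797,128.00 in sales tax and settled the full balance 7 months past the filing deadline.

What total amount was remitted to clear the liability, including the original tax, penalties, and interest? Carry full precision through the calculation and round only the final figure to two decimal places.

$945,325.68

Penalty: 7 × 1.25% × $797,128.00 = $69,748.70 (below the 20% cap of $159,425.60)
Interest (16.2%/yr ÷ 12 = 1.35%/month): $797,128.00 × ((1 + 0.0135)^7 − 1) = $78,448.9815…
Total = $797,128.00 + $69,748.7000 + $78,448.9815… = $945,325.68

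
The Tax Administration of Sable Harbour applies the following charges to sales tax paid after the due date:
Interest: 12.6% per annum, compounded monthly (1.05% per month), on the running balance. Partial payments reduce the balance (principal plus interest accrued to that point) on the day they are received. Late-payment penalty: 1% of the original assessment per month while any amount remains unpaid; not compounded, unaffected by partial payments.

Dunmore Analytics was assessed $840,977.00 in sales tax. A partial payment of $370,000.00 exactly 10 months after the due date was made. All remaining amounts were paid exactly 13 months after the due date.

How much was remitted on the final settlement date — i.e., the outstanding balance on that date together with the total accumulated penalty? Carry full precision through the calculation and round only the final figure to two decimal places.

Balance at month 10: $840,977.0000 × (1 + 0.0105)^10 = $933,570.8804…
After $370,000.00 payment: $933,570.8804… − $370,000.00 = $563,570.8804…
Balance at month 13: $563,570.8804… × (1 + 0.0105)^3 = $581,510.4166…
Penalty: 13 × 1% × $840,977.00 = $109,327.01
Final settlement = outstanding balance + penalty = $581,510.4166… + $109,327.01 = $690,837.43

$690,837.43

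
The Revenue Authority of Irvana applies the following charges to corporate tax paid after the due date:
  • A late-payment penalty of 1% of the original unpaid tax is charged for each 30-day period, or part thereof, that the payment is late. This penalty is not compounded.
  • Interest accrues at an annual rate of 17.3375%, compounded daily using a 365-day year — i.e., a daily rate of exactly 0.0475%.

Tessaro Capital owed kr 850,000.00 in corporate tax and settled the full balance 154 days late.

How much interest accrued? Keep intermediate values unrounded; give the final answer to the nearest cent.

kr 64,492.24

Interest: kr 850,000.00 × ((1 + 0.000475)^154 − 1) = kr 850,000.00 × 0.07587322… = kr 64,492.2396…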